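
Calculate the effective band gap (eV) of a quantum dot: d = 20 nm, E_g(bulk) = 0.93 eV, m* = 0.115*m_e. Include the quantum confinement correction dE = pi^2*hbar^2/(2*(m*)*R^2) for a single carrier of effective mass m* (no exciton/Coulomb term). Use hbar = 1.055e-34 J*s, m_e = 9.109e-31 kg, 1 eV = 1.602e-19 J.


Radius R = 20/2 nm = 1e-08 m
Confinement energy dE = pi^2 * hbar^2 / (2 * m_eff * m_e * R^2)
dE = pi^2 * (1.055e-34)^2 / (2 * 0.115 * 9.109e-31 * (1e-08)^2) J, divided by 1.602e-19 J/eV
dE = 0.0327 eV
Total band gap = E_g(bulk) + dE = 0.93 + 0.0327 = 0.9627 eV

0.9627


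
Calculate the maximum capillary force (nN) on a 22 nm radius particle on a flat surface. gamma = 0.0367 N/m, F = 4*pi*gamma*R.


Convert radius: R = 22 nm = 2.2e-08 m
F = 4 * pi * gamma * R
F = 4 * pi * 0.0367 * 2.2e-08
F = 1.01461e-08 N = 10.1461 nN

10.1461


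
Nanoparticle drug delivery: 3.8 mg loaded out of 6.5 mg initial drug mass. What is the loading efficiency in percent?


Drug loading efficiency = (drug loaded / drug initial) * 100
DLE = 3.8 / 6.5 * 100
DLE = 0.5846 * 100
DLE = 58.46%

58.46


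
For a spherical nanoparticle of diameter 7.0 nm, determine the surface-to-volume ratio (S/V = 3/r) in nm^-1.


Radius r = 7.0/2 = 3.5 nm
S/V = 3 / r = 3 / 3.5
S/V = 0.8571 nm^-1

0.8571


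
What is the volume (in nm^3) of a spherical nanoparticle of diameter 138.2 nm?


Radius r = 138.2/2 = 69.1 nm
Volume V = (4/3) * pi * r^3
V = (4/3) * pi * (69.1)^3
V = 1382046.81 nm^3

1382046.81


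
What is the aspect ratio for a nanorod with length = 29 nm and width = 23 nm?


Aspect ratio AR = length / diameter
AR = 29 / 23
AR = 1.26

1.26


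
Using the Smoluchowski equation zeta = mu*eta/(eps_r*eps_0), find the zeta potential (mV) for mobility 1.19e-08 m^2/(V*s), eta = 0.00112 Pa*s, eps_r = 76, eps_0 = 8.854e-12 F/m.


Smoluchowski equation: zeta = mu * eta / (eps_r * eps_0)
zeta = 1.19e-08 * 0.00112 / (76 * 8.854e-12)
zeta = 0.019807 V = 19.81 mV

19.81


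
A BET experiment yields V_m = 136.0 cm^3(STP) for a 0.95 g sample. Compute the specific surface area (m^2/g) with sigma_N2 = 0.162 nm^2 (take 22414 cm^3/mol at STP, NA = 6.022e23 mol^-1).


Number of moles in monolayer = V_m / 22414 = 136.0 / 22414 = 0.00606764
Number of molecules = moles * NA = 0.00606764 * 6.022e23
SA = molecules * sigma / mass
SA = (136.0 / 22414) * 6.022e23 * 0.162e-18 / 0.95
SA = 623.1 m^2/g

623.1


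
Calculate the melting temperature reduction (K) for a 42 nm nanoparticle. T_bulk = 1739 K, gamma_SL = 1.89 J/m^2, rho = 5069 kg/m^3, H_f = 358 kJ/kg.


Radius R = 42/2 = 21 nm = 2.1e-08 m
Convert H_f = 358 kJ/kg = 358000 J/kg
dT = 2 * gamma_SL * T_bulk / (rho * H_f * R)
dT = 2 * 1.89 * 1739 / (5069 * 358000 * 2.1e-08)
dT = 172.5 K

172.5


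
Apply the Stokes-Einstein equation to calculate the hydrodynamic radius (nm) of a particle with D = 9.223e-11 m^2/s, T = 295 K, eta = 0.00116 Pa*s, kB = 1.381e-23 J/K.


Stokes-Einstein: R = kB*T / (6*pi*eta*D)
R = 1.381e-23 * 295 / (6 * pi * 0.00116 * 9.223e-11)
R = 2.02015e-09 m = 2.02 nm

2.02


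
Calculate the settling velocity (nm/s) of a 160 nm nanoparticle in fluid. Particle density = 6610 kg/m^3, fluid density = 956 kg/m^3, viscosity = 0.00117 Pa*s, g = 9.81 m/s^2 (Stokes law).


Radius R = 160/2 nm = 8e-08 m
Density difference = 6610 - 956 = 5654 kg/m^3
v = 2 * R^2 * (rho_p - rho_f) * g / (9 * eta)
v = 2 * (8e-08)^2 * 5654 * 9.81 / (9 * 0.00117)
v = 6.74227e-08 m/s = 67.4227 nm/s

67.4227


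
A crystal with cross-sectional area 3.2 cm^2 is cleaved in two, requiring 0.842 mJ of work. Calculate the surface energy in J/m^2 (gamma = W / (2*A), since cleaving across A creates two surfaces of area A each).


Convert: A = 3.2 cm^2 = 0.00032 m^2, W = 0.842 mJ = 0.000842 J
Cleaving exposes two faces of area A, so total new surface = 2*A and gamma = W / (2*A)
gamma = 0.000842 / (2 * 0.00032)
gamma = 1.316 J/m^2

1.316


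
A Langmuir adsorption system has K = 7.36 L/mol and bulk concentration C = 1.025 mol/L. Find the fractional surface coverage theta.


Langmuir isotherm: theta = K*C / (1 + K*C)
K*C = 7.36 * 1.025 = 7.544
theta = 7.544 / (1 + 7.544) = 7.544 / 8.544
theta = 0.883

0.883


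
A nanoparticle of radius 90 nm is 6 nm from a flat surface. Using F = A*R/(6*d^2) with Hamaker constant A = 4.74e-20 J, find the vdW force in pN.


Convert to SI: R = 90 nm = 9e-08 m, d = 6 nm = 6e-09 m
F = A * R / (6 * d^2)
F = 4.74e-20 * 9e-08 / (6 * (6e-09)^2)
F = 1.975e-11 N = 19.75 pN

19.75


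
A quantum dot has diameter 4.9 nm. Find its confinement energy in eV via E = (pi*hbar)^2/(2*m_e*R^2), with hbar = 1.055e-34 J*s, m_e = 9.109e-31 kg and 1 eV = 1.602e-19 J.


Radius R = 4.9/2 = 2.45 nm = 2.45e-09 m
E = (pi * 1.055e-34)^2 / (2 * 9.109e-31 * (2.45e-09)^2)
E(J) = 1.00455e-20
E = E(J) / 1.602e-19 = 0.0627 eV

0.0627


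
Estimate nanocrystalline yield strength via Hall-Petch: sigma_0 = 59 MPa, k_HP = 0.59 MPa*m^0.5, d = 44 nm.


d = 44 nm = 4.4e-08 m
sqrt(d) = 0.0002097618
Hall-Petch contribution = k / sqrt(d) = 0.59 / 0.0002097618 = 2812.7 MPa
sigma = sigma_0 + k/sqrt(d) = 59 + 2812.7 = 2871.7 MPa

2871.7


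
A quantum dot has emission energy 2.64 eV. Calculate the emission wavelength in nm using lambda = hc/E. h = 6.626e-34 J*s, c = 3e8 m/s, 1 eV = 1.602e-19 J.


Convert energy: E = 2.64 eV = 2.64 * 1.602e-19 = 4.22928e-19 J
lambda = h*c / E = 6.626e-34 * 3e8 / 4.22928e-19
lambda = 4.70009e-07 m = 470.0 nm

470.0


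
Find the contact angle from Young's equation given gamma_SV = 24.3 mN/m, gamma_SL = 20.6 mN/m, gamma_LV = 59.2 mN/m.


cos(theta) = (gamma_SV - gamma_SL) / gamma_LV
cos(theta) = (24.3 - 20.6) / 59.2
cos(theta) = 0.0625
theta = arccos(0.0625) = 86.42 degrees

86.42


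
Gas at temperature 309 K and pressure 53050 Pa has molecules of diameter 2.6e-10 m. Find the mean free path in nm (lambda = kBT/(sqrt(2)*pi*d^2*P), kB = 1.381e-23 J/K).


Mean free path: lambda = kB*T / (sqrt(2) * pi * d^2 * P)
lambda = 1.381e-23 * 309 / (sqrt(2) * pi * (2.6e-10)^2 * 53050)
lambda = 2.67828e-07 m
lambda = 267.83 nm

267.83


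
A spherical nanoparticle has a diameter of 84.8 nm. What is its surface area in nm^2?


Radius r = 84.8/2 = 42.4 nm
Surface area SA = 4 * pi * r^2
SA = 4 * pi * (42.4)^2
SA = 22591.32 nm^2

22591.32


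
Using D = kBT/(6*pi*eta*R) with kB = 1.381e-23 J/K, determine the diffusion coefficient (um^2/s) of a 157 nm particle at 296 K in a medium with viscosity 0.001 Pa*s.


Radius R = 157/2 = 78.5 nm = 7.85e-08 m
D = kB*T / (6*pi*eta*R)
D = 1.381e-23 * 296 / (6 * pi * 0.001 * 7.85e-08)
D = 2.76258e-12 m^2/s = 2.763 um^2/s

2.763


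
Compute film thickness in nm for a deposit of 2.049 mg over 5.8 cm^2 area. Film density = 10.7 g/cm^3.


Convert: m = 2.049 mg = 2.0490e-06 kg, A = 5.8 cm^2 = 5.8000e-04 m^2, rho = 10.7 g/cm^3 = 10700 kg/m^3
t = m / (A * rho)
t = 2.0490e-06 / (5.8000e-04 * 10700)
t = 3.3016e-07 m = 330.2 nm

330.2


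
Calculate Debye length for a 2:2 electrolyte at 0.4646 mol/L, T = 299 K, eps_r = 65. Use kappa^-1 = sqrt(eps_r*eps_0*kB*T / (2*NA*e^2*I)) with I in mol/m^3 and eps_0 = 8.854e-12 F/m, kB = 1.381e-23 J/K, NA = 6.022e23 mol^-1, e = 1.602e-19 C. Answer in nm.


Ionic strength I = 0.4646 * 2^2 * 1000 = 1858.4 mol/m^3
kappa^-1 = sqrt(65 * 8.854e-12 * 1.381e-23 * 299 / (2 * 6.022e23 * (1.602e-19)^2 * 1858.4))
kappa^-1 = 0.203 nm

0.203


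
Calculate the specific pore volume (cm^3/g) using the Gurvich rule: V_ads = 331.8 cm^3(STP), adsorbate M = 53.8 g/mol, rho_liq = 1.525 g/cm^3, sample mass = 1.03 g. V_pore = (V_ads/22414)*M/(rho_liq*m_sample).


Moles adsorbed n = V_ads / 22414 = 331.8 / 22414 = 1.480325e-02 mol
Liquid volume V_liq = n * M / rho_liq = 1.480325e-02 * 53.8 / 1.525 = 0.52224 cm^3
Specific pore volume V_pore = V_liq / m_sample = 0.52224 / 1.03
V_pore = 0.507 cm^3/g

0.507


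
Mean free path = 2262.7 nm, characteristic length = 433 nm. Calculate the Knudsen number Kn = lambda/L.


Knudsen number Kn = lambda / L
Kn = 2262.7 / 433
Kn = 5.2256

5.2256


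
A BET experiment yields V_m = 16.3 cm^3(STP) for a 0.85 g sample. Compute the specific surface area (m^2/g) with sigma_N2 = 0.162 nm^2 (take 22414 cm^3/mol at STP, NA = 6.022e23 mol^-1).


Number of moles in monolayer = V_m / 22414 = 16.3 / 22414 = 0.00072722
Number of molecules = moles * NA = 0.00072722 * 6.022e23
SA = molecules * sigma / mass
SA = (16.3 / 22414) * 6.022e23 * 0.162e-18 / 0.85
SA = 83.5 m^2/g

83.5


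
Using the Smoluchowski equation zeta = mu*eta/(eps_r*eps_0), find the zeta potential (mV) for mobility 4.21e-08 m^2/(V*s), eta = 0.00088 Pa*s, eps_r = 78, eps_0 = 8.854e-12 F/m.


Smoluchowski equation: zeta = mu * eta / (eps_r * eps_0)
zeta = 4.21e-08 * 0.00088 / (78 * 8.854e-12)
zeta = 0.053645 V = 53.65 mV

53.65


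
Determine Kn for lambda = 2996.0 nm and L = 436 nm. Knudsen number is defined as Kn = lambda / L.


Knudsen number Kn = lambda / L
Kn = 2996.0 / 436
Kn = 6.8716

6.8716


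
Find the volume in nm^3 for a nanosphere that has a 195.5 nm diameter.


Radius r = 195.5/2 = 97.75 nm
Volume V = (4/3) * pi * r^3
V = (4/3) * pi * (97.75)^3
V = 3912360.88 nm^3

3912360.88


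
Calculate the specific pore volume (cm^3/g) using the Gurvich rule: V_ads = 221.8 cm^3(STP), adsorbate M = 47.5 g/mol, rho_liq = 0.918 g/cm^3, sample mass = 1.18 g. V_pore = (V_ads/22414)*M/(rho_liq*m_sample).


Moles adsorbed n = V_ads / 22414 = 221.8 / 22414 = 9.895601e-03 mol
Liquid volume V_liq = n * M / rho_liq = 9.895601e-03 * 47.5 / 0.918 = 0.51203 cm^3
Specific pore volume V_pore = V_liq / m_sample = 0.51203 / 1.18
V_pore = 0.4339 cm^3/g

0.4339


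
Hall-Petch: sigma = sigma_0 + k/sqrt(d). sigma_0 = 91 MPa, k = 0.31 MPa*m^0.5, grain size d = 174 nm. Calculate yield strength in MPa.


d = 174 nm = 1.74e-07 m
sqrt(d) = 0.0004171331
Hall-Petch contribution = k / sqrt(d) = 0.31 / 0.0004171331 = 743.2 MPa
sigma = sigma_0 + k/sqrt(d) = 91 + 743.2 = 834.2 MPa

834.2


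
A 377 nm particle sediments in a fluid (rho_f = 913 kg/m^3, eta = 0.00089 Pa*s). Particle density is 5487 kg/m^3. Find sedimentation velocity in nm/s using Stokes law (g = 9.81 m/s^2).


Radius R = 377/2 nm = 1.885e-07 m
Density difference = 5487 - 913 = 4574 kg/m^3
v = 2 * R^2 * (rho_p - rho_f) * g / (9 * eta)
v = 2 * (1.885e-07)^2 * 4574 * 9.81 / (9 * 0.00089)
v = 3.98094e-07 m/s = 398.0937 nm/s

398.0937


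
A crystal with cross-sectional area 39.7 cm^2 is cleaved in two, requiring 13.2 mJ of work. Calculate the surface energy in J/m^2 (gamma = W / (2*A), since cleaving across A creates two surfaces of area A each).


Convert: A = 39.7 cm^2 = 0.00397 m^2, W = 13.2 mJ = 0.0132 J
Cleaving exposes two faces of area A, so total new surface = 2*A and gamma = W / (2*A)
gamma = 0.0132 / (2 * 0.00397)
gamma = 1.662 J/m^2

1.662


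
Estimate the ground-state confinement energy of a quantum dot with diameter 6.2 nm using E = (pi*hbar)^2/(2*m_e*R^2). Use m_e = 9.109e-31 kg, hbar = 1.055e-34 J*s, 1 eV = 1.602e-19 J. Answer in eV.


Radius R = 6.2/2 = 3.1 nm = 3.1e-09 m
E = (pi * 1.055e-34)^2 / (2 * 9.109e-31 * (3.1e-09)^2)
E(J) = 6.27452e-21
E = E(J) / 1.602e-19 = 0.0392 eV

0.0392


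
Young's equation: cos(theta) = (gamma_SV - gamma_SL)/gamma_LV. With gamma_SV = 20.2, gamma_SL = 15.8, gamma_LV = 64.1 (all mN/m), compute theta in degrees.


cos(theta) = (gamma_SV - gamma_SL) / gamma_LV
cos(theta) = (20.2 - 15.8) / 64.1
cos(theta) = 0.068643
theta = arccos(0.068643) = 86.06 degrees

86.06


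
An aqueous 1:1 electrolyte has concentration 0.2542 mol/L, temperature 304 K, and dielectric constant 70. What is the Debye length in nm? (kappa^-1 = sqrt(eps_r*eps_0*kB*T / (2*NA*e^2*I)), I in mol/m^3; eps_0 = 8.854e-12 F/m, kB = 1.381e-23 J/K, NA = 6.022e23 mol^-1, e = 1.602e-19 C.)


Ionic strength I = 0.2542 * 1^2 * 1000 = 254.2 mol/m^3
kappa^-1 = sqrt(70 * 8.854e-12 * 1.381e-23 * 304 / (2 * 6.022e23 * (1.602e-19)^2 * 254.2))
kappa^-1 = 0.575 nm

0.575


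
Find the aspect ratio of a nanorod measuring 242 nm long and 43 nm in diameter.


Aspect ratio AR = length / diameter
AR = 242 / 43
AR = 5.63

5.63


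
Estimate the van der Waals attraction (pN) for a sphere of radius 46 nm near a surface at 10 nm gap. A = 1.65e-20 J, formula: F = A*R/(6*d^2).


Convert to SI: R = 46 nm = 4.6e-08 m, d = 10 nm = 1e-08 m
F = A * R / (6 * d^2)
F = 1.65e-20 * 4.6e-08 / (6 * (1e-08)^2)
F = 1.265e-12 N = 1.265 pN

1.265


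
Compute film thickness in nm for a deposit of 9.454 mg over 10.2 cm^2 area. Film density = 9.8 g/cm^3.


Convert: m = 9.454 mg = 9.4540e-06 kg, A = 10.2 cm^2 = 1.0200e-03 m^2, rho = 9.8 g/cm^3 = 9800 kg/m^3
t = m / (A * rho)
t = 9.4540e-06 / (1.0200e-03 * 9800)
t = 9.4578e-07 m = 945.8 nm

945.8


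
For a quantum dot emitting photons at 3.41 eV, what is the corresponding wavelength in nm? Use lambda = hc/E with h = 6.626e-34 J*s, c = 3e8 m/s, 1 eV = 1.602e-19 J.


Convert energy: E = 3.41 eV = 3.41 * 1.602e-19 = 5.46282e-19 J
lambda = h*c / E = 6.626e-34 * 3e8 / 5.46282e-19
lambda = 3.63878e-07 m = 363.9 nm

363.9


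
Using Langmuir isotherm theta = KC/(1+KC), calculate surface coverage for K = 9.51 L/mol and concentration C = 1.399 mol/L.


Langmuir isotherm: theta = K*C / (1 + K*C)
K*C = 9.51 * 1.399 = 13.30449
theta = 13.30449 / (1 + 13.30449) = 13.30449 / 14.30449
theta = 0.9301

0.9301


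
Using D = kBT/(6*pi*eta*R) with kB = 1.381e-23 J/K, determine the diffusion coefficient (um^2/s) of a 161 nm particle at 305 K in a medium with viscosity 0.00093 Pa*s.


Radius R = 161/2 = 80.5 nm = 8.05e-08 m
D = kB*T / (6*pi*eta*R)
D = 1.381e-23 * 305 / (6 * pi * 0.00093 * 8.05e-08)
D = 2.98479e-12 m^2/s = 2.985 um^2/s

2.985


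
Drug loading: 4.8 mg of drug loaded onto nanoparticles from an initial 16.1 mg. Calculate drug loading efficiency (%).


Drug loading efficiency = (drug loaded / drug initial) * 100
DLE = 4.8 / 16.1 * 100
DLE = 0.2981 * 100
DLE = 29.81%

29.81


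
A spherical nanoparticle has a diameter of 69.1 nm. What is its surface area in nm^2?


Radius r = 69.1/2 = 34.55 nm
Surface area SA = 4 * pi * r^2
SA = 4 * pi * (34.55)^2
SA = 15000.51 nm^2

15000.51


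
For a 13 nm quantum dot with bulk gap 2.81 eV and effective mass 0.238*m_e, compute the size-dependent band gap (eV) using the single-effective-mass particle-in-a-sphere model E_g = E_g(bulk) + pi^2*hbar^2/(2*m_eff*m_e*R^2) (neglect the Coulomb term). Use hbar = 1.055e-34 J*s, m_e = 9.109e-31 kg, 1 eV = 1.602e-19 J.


Radius R = 13/2 nm = 6.5e-09 m
Confinement energy dE = pi^2 * hbar^2 / (2 * m_eff * m_e * R^2)
dE = pi^2 * (1.055e-34)^2 / (2 * 0.238 * 9.109e-31 * (6.5e-09)^2) J, divided by 1.602e-19 J/eV
dE = 0.0374 eV
Total band gap = E_g(bulk) + dE = 2.81 + 0.0374 = 2.8474 eV

2.8474


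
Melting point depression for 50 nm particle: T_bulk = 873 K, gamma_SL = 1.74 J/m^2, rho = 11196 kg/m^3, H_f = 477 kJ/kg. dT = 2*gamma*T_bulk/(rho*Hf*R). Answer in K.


Radius R = 50/2 = 25 nm = 2.5e-08 m
Convert H_f = 477 kJ/kg = 477000 J/kg
dT = 2 * gamma_SL * T_bulk / (rho * H_f * R)
dT = 2 * 1.74 * 873 / (11196 * 477000 * 2.5e-08)
dT = 22.8 K

22.8


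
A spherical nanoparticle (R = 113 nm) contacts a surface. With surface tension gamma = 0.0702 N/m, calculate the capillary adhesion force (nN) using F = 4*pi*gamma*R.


Convert radius: R = 113 nm = 1.13e-07 m
F = 4 * pi * gamma * R
F = 4 * pi * 0.0702 * 1.13e-07
F = 9.9684e-08 N = 99.684 nN

99.684


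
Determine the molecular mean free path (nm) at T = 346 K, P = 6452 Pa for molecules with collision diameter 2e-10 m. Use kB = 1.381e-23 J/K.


Mean free path: lambda = kB*T / (sqrt(2) * pi * d^2 * P)
lambda = 1.381e-23 * 346 / (sqrt(2) * pi * (2e-10)^2 * 6452)
lambda = 4.16726e-06 m
lambda = 4167.26 nm

4167.26


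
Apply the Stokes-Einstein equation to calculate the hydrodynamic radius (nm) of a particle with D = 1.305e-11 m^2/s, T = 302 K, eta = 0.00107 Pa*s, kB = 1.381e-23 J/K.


Stokes-Einstein: R = kB*T / (6*pi*eta*D)
R = 1.381e-23 * 302 / (6 * pi * 0.00107 * 1.305e-11)
R = 1.58455e-08 m = 15.85 nm

15.85


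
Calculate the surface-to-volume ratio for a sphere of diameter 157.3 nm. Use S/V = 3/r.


Radius r = 157.3/2 = 78.65 nm
S/V = 3 / r = 3 / 78.65
S/V = 0.0381 nm^-1

0.0381


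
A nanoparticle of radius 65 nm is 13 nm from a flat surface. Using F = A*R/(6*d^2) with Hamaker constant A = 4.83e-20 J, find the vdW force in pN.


Convert to SI: R = 65 nm = 6.5e-08 m, d = 13 nm = 1.3e-08 m
F = A * R / (6 * d^2)
F = 4.83e-20 * 6.5e-08 / (6 * (1.3e-08)^2)
F = 3.09615e-12 N = 3.096 pN

3.096


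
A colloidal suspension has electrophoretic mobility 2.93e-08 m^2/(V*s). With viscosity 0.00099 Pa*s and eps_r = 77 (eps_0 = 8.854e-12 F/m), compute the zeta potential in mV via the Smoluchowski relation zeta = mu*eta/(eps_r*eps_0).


Smoluchowski equation: zeta = mu * eta / (eps_r * eps_0)
zeta = 2.93e-08 * 0.00099 / (77 * 8.854e-12)
zeta = 0.042547 V = 42.55 mV

42.55


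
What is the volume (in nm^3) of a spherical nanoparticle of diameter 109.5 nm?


Radius r = 109.5/2 = 54.75 nm
Volume V = (4/3) * pi * r^3
V = (4/3) * pi * (54.75)^3
V = 687449.78 nm^3

687449.78


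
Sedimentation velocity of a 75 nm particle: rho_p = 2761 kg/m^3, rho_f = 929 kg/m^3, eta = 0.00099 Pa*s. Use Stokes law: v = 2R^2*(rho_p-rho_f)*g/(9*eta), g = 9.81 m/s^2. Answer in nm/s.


Radius R = 75/2 nm = 3.75e-08 m
Density difference = 2761 - 929 = 1832 kg/m^3
v = 2 * R^2 * (rho_p - rho_f) * g / (9 * eta)
v = 2 * (3.75e-08)^2 * 1832 * 9.81 / (9 * 0.00099)
v = 5.67295e-09 m/s = 5.673 nm/s

5.673


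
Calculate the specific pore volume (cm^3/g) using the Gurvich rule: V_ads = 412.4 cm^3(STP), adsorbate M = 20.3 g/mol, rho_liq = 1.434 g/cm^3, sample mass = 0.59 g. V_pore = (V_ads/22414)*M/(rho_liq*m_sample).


Moles adsorbed n = V_ads / 22414 = 412.4 / 22414 = 1.839921e-02 mol
Liquid volume V_liq = n * M / rho_liq = 1.839921e-02 * 20.3 / 1.434 = 0.26046 cm^3
Specific pore volume V_pore = V_liq / m_sample = 0.26046 / 0.59
V_pore = 0.4415 cm^3/g

0.4415


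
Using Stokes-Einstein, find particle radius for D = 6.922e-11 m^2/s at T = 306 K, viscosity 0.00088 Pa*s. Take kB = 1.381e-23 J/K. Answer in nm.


Stokes-Einstein: R = kB*T / (6*pi*eta*D)
R = 1.381e-23 * 306 / (6 * pi * 0.00088 * 6.922e-11)
R = 3.68044e-09 m = 3.68 nm

3.68


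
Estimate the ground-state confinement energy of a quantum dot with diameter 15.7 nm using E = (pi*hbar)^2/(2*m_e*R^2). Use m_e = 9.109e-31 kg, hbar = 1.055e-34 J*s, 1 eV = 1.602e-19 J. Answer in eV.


Radius R = 15.7/2 = 7.85 nm = 7.85e-09 m
E = (pi * 1.055e-34)^2 / (2 * 9.109e-31 * (7.85e-09)^2)
E(J) = 9.78509e-22
E = E(J) / 1.602e-19 = 0.0061 eV

0.0061


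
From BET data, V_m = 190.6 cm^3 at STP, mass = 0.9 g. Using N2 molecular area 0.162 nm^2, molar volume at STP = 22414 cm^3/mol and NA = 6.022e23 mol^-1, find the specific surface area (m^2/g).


Number of moles in monolayer = V_m / 22414 = 190.6 / 22414 = 0.00850361
Number of molecules = moles * NA = 0.00850361 * 6.022e23
SA = molecules * sigma / mass
SA = (190.6 / 22414) * 6.022e23 * 0.162e-18 / 0.9
SA = 921.8 m^2/g

921.8


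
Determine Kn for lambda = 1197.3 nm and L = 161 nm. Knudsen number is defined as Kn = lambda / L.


Knudsen number Kn = lambda / L
Kn = 1197.3 / 161
Kn = 7.4366

7.4366


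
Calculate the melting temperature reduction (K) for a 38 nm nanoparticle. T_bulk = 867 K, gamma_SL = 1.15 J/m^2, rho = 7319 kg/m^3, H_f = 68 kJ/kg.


Radius R = 38/2 = 19 nm = 1.9e-08 m
Convert H_f = 68 kJ/kg = 68000 J/kg
dT = 2 * gamma_SL * T_bulk / (rho * H_f * R)
dT = 2 * 1.15 * 867 / (7319 * 68000 * 1.9e-08)
dT = 210.9 K

210.9


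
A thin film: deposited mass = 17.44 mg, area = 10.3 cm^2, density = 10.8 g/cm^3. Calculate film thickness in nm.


Convert: m = 17.44 mg = 1.7440e-05 kg, A = 10.3 cm^2 = 1.0300e-03 m^2, rho = 10.8 g/cm^3 = 10800 kg/m^3
t = m / (A * rho)
t = 1.7440e-05 / (1.0300e-03 * 10800)
t = 1.5678e-06 m = 1567.8 nm

1567.8


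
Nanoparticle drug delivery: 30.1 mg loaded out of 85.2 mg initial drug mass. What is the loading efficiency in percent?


Drug loading efficiency = (drug loaded / drug initial) * 100
DLE = 30.1 / 85.2 * 100
DLE = 0.3533 * 100
DLE = 35.33%

35.33


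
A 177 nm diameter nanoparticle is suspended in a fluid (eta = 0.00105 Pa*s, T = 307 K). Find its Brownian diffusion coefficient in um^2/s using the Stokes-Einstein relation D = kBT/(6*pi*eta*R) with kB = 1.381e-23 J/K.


Radius R = 177/2 = 88.5 nm = 8.85e-08 m
D = kB*T / (6*pi*eta*R)
D = 1.381e-23 * 307 / (6 * pi * 0.00105 * 8.85e-08)
D = 2.42046e-12 m^2/s = 2.42 um^2/s

2.42


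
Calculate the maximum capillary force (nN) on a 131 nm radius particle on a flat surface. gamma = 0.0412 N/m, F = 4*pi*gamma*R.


Convert radius: R = 131 nm = 1.31e-07 m
F = 4 * pi * gamma * R
F = 4 * pi * 0.0412 * 1.31e-07
F = 6.78232e-08 N = 67.8232 nN

67.8232


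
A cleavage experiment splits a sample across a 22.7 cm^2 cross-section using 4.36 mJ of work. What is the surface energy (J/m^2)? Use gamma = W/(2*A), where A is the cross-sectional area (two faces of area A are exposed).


Convert: A = 22.7 cm^2 = 0.00227 m^2, W = 4.36 mJ = 0.00436 J
Cleaving exposes two faces of area A, so total new surface = 2*A and gamma = W / (2*A)
gamma = 0.00436 / (2 * 0.00227)
gamma = 0.96 J/m^2

0.96


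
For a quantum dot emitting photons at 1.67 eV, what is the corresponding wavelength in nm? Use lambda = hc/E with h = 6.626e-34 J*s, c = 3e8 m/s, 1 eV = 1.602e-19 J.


Convert energy: E = 1.67 eV = 1.67 * 1.602e-19 = 2.67534e-19 J
lambda = h*c / E = 6.626e-34 * 3e8 / 2.67534e-19
lambda = 7.43008e-07 m = 743.0 nm

743.0


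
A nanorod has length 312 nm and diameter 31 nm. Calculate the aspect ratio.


Aspect ratio AR = length / diameter
AR = 312 / 31
AR = 10.06

10.06


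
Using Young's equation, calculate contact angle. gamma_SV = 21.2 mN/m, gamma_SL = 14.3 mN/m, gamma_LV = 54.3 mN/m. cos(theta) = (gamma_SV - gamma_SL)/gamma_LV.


cos(theta) = (gamma_SV - gamma_SL) / gamma_LV
cos(theta) = (21.2 - 14.3) / 54.3
cos(theta) = 0.127072
theta = arccos(0.127072) = 82.7 degrees

82.7


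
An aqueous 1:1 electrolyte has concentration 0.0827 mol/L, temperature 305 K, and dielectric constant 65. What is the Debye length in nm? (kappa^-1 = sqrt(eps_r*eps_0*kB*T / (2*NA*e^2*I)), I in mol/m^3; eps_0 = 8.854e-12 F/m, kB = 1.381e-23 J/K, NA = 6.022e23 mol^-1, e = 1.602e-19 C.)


Ionic strength I = 0.0827 * 1^2 * 1000 = 82.7 mol/m^3
kappa^-1 = sqrt(65 * 8.854e-12 * 1.381e-23 * 305 / (2 * 6.022e23 * (1.602e-19)^2 * 82.7))
kappa^-1 = 0.974 nm

0.974


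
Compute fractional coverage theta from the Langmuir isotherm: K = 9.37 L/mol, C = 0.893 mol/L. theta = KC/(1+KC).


Langmuir isotherm: theta = K*C / (1 + K*C)
K*C = 9.37 * 0.893 = 8.36741
theta = 8.36741 / (1 + 8.36741) = 8.36741 / 9.36741
theta = 0.8932

0.8932


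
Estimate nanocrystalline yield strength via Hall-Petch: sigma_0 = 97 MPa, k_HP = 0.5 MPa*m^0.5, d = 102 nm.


d = 102 nm = 1.02e-07 m
sqrt(d) = 0.0003193744
Hall-Petch contribution = k / sqrt(d) = 0.5 / 0.0003193744 = 1565.6 MPa
sigma = sigma_0 + k/sqrt(d) = 97 + 1565.6 = 1662.6 MPa

1662.6


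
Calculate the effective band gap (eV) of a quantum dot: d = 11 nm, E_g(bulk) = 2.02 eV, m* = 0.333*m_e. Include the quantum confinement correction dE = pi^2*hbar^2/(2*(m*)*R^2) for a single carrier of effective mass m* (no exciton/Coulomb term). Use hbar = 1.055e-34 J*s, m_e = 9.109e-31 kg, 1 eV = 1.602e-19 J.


Radius R = 11/2 nm = 5.5e-09 m
Confinement energy dE = pi^2 * hbar^2 / (2 * m_eff * m_e * R^2)
dE = pi^2 * (1.055e-34)^2 / (2 * 0.333 * 9.109e-31 * (5.5e-09)^2) J, divided by 1.602e-19 J/eV
dE = 0.0374 eV
Total band gap = E_g(bulk) + dE = 2.02 + 0.0374 = 2.0574 eV

2.0574


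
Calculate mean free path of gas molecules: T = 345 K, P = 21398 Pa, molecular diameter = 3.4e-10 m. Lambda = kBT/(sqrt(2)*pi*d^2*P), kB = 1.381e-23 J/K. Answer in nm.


Mean free path: lambda = kB*T / (sqrt(2) * pi * d^2 * P)
lambda = 1.381e-23 * 345 / (sqrt(2) * pi * (3.4e-10)^2 * 21398)
lambda = 4.33528e-07 m
lambda = 433.53 nm

433.53


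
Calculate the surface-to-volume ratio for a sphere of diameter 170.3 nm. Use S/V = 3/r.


Radius r = 170.3/2 = 85.15 nm
S/V = 3 / r = 3 / 85.15
S/V = 0.0352 nm^-1

0.0352


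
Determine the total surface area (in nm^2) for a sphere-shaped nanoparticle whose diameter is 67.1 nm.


Radius r = 67.1/2 = 33.55 nm
Surface area SA = 4 * pi * r^2
SA = 4 * pi * (33.55)^2
SA = 14144.74 nm^2

14144.74


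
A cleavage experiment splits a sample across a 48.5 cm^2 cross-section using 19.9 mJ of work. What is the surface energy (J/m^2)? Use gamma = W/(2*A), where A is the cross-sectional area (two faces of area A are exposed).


Convert: A = 48.5 cm^2 = 0.00485 m^2, W = 19.9 mJ = 0.0199 J
Cleaving exposes two faces of area A, so total new surface = 2*A and gamma = W / (2*A)
gamma = 0.0199 / (2 * 0.00485)
gamma = 2.052 J/m^2

2.052


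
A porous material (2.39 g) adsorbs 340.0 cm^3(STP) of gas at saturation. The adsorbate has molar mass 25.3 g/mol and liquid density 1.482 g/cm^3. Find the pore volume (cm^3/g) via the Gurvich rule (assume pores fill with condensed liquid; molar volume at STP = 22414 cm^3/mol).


Moles adsorbed n = V_ads / 22414 = 340.0 / 22414 = 1.516909e-02 mol
Liquid volume V_liq = n * M / rho_liq = 1.516909e-02 * 25.3 / 1.482 = 0.25896 cm^3
Specific pore volume V_pore = V_liq / m_sample = 0.25896 / 2.39
V_pore = 0.1084 cm^3/g

0.1084


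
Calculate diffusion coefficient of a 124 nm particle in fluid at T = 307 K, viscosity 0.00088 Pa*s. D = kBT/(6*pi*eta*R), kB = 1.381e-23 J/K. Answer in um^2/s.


Radius R = 124/2 = 62 nm = 6.2e-08 m
D = kB*T / (6*pi*eta*R)
D = 1.381e-23 * 307 / (6 * pi * 0.00088 * 6.2e-08)
D = 4.12246e-12 m^2/s = 4.122 um^2/s

4.122


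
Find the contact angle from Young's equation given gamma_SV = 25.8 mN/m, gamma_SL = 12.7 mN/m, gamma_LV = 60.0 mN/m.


cos(theta) = (gamma_SV - gamma_SL) / gamma_LV
cos(theta) = (25.8 - 12.7) / 60.0
cos(theta) = 0.218333
theta = arccos(0.218333) = 77.39 degrees

77.39


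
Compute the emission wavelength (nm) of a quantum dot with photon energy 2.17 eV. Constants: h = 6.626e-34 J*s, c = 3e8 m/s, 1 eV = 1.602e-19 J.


Convert energy: E = 2.17 eV = 2.17 * 1.602e-19 = 3.47634e-19 J
lambda = h*c / E = 6.626e-34 * 3e8 / 3.47634e-19
lambda = 5.71808e-07 m = 571.8 nm

571.8


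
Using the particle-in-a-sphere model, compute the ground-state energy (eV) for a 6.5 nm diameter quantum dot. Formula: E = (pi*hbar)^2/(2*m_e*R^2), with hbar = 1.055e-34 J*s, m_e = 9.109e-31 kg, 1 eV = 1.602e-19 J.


Radius R = 6.5/2 = 3.25 nm = 3.25e-09 m
E = (pi * 1.055e-34)^2 / (2 * 9.109e-31 * (3.25e-09)^2)
E(J) = 5.7087e-21
E = E(J) / 1.602e-19 = 0.0356 eV

0.0356


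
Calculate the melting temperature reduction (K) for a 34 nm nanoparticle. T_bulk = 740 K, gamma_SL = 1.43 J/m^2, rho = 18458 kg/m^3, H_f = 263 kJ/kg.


Radius R = 34/2 = 17 nm = 1.7e-08 m
Convert H_f = 263 kJ/kg = 263000 J/kg
dT = 2 * gamma_SL * T_bulk / (rho * H_f * R)
dT = 2 * 1.43 * 740 / (18458 * 263000 * 1.7e-08)
dT = 25.6 K

25.6


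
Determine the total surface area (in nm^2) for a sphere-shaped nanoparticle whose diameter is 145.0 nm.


Radius r = 145.0/2 = 72.5 nm
Surface area SA = 4 * pi * r^2
SA = 4 * pi * (72.5)^2
SA = 66051.99 nm^2

66051.99


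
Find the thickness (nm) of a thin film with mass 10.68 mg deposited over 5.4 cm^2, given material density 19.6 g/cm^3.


Convert: m = 10.68 mg = 1.0680e-05 kg, A = 5.4 cm^2 = 5.4000e-04 m^2, rho = 19.6 g/cm^3 = 19600 kg/m^3
t = m / (A * rho)
t = 1.0680e-05 / (5.4000e-04 * 19600)
t = 1.0091e-06 m = 1009.1 nm

1009.1


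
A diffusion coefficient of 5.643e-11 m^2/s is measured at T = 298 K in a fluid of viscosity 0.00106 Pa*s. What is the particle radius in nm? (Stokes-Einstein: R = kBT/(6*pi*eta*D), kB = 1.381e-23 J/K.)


Stokes-Einstein: R = kB*T / (6*pi*eta*D)
R = 1.381e-23 * 298 / (6 * pi * 0.00106 * 5.643e-11)
R = 3.65e-09 m = 3.65 nm

3.65


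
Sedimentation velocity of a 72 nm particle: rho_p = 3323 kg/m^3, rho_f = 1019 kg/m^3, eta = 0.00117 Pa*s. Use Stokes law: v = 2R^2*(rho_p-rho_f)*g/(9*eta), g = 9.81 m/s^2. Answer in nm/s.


Radius R = 72/2 nm = 3.6e-08 m
Density difference = 3323 - 1019 = 2304 kg/m^3
v = 2 * R^2 * (rho_p - rho_f) * g / (9 * eta)
v = 2 * (3.6e-08)^2 * 2304 * 9.81 / (9 * 0.00117)
v = 5.56363e-09 m/s = 5.5636 nm/s

5.5636


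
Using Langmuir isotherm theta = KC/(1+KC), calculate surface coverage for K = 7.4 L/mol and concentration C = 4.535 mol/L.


Langmuir isotherm: theta = K*C / (1 + K*C)
K*C = 7.4 * 4.535 = 33.559
theta = 33.559 / (1 + 33.559) = 33.559 / 34.559
theta = 0.9711

0.9711


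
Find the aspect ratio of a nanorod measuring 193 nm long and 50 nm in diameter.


Aspect ratio AR = length / diameter
AR = 193 / 50
AR = 3.86

3.86


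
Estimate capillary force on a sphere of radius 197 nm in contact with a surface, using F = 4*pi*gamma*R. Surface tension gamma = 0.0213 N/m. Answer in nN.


Convert radius: R = 197 nm = 1.97e-07 m
F = 4 * pi * gamma * R
F = 4 * pi * 0.0213 * 1.97e-07
F = 5.27297e-08 N = 52.7297 nN

52.7297


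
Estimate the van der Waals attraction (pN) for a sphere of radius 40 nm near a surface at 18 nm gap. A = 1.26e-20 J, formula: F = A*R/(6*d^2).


Convert to SI: R = 40 nm = 4e-08 m, d = 18 nm = 1.8e-08 m
F = A * R / (6 * d^2)
F = 1.26e-20 * 4e-08 / (6 * (1.8e-08)^2)
F = 2.59259e-13 N = 0.259 pN

0.259


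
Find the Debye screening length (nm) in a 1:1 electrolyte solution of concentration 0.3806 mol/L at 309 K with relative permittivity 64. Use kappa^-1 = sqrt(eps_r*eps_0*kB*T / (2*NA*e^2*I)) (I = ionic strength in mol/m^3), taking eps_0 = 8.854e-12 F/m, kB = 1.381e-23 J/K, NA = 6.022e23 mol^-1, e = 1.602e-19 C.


Ionic strength I = 0.3806 * 1^2 * 1000 = 380.6 mol/m^3
kappa^-1 = sqrt(64 * 8.854e-12 * 1.381e-23 * 309 / (2 * 6.022e23 * (1.602e-19)^2 * 380.6))
kappa^-1 = 0.453 nm

0.453


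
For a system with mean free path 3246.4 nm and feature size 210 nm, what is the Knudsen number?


Knudsen number Kn = lambda / L
Kn = 3246.4 / 210
Kn = 15.459

15.459


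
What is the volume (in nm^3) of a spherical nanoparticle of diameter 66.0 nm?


Radius r = 66.0/2 = 33 nm
Volume V = (4/3) * pi * r^3
V = (4/3) * pi * (33)^3
V = 150532.55 nm^3

150532.55


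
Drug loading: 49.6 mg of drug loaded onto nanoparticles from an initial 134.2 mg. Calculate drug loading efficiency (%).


Drug loading efficiency = (drug loaded / drug initial) * 100
DLE = 49.6 / 134.2 * 100
DLE = 0.3696 * 100
DLE = 36.96%

36.96


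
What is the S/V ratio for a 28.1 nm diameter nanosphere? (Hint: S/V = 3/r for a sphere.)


Radius r = 28.1/2 = 14.05 nm
S/V = 3 / r = 3 / 14.05
S/V = 0.2135 nm^-1

0.2135


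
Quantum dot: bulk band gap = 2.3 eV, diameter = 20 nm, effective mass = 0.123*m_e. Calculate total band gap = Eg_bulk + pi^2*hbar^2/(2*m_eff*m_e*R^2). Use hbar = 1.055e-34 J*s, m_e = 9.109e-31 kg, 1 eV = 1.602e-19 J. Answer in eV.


Radius R = 20/2 nm = 1e-08 m
Confinement energy dE = pi^2 * hbar^2 / (2 * m_eff * m_e * R^2)
dE = pi^2 * (1.055e-34)^2 / (2 * 0.123 * 9.109e-31 * (1e-08)^2) J, divided by 1.602e-19 J/eV
dE = 0.0306 eV
Total band gap = E_g(bulk) + dE = 2.3 + 0.0306 = 2.3306 eV

2.3306


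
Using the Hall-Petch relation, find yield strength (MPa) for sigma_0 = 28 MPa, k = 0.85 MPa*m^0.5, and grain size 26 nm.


d = 26 nm = 2.6e-08 m
sqrt(d) = 0.0001612452
Hall-Petch contribution = k / sqrt(d) = 0.85 / 0.0001612452 = 5271.5 MPa
sigma = sigma_0 + k/sqrt(d) = 28 + 5271.5 = 5299.5 MPa

5299.5


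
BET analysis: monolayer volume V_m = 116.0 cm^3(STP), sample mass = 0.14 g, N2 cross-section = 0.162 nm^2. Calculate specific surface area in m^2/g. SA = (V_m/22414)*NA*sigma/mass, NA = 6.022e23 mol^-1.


Number of moles in monolayer = V_m / 22414 = 116.0 / 22414 = 0.00517534
Number of molecules = moles * NA = 0.00517534 * 6.022e23
SA = molecules * sigma / mass
SA = (116.0 / 22414) * 6.022e23 * 0.162e-18 / 0.14
SA = 3606.3 m^2/g

3606.3


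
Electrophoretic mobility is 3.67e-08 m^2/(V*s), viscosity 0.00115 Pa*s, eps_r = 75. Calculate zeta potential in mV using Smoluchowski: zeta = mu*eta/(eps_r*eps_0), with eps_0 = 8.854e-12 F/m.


Smoluchowski equation: zeta = mu * eta / (eps_r * eps_0)
zeta = 3.67e-08 * 0.00115 / (75 * 8.854e-12)
zeta = 0.063557 V = 63.56 mV

63.56


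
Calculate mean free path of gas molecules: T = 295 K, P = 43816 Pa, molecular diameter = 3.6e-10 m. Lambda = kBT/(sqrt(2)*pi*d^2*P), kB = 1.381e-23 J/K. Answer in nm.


Mean free path: lambda = kB*T / (sqrt(2) * pi * d^2 * P)
lambda = 1.381e-23 * 295 / (sqrt(2) * pi * (3.6e-10)^2 * 43816)
lambda = 1.61478e-07 m
lambda = 161.48 nm

161.48


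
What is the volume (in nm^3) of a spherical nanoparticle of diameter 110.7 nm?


Radius r = 110.7/2 = 55.35 nm
Volume V = (4/3) * pi * r^3
V = (4/3) * pi * (55.35)^3
V = 710299.46 nm^3

710299.46


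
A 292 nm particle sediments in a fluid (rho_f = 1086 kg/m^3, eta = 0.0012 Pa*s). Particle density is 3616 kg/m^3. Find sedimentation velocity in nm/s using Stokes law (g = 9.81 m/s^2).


Radius R = 292/2 nm = 1.46e-07 m
Density difference = 3616 - 1086 = 2530 kg/m^3
v = 2 * R^2 * (rho_p - rho_f) * g / (9 * eta)
v = 2 * (1.46e-07)^2 * 2530 * 9.81 / (9 * 0.0012)
v = 9.79719e-08 m/s = 97.9719 nm/s

97.9719


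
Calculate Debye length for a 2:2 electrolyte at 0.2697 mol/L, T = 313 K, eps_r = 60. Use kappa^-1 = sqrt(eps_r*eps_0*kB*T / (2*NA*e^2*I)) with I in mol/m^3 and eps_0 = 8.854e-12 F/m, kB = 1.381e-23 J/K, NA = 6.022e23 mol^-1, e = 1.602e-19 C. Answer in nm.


Ionic strength I = 0.2697 * 2^2 * 1000 = 1078.8 mol/m^3
kappa^-1 = sqrt(60 * 8.854e-12 * 1.381e-23 * 313 / (2 * 6.022e23 * (1.602e-19)^2 * 1078.8))
kappa^-1 = 0.262 nm

0.262


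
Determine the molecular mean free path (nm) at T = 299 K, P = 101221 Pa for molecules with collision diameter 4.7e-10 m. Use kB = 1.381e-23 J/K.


Mean free path: lambda = kB*T / (sqrt(2) * pi * d^2 * P)
lambda = 1.381e-23 * 299 / (sqrt(2) * pi * (4.7e-10)^2 * 101221)
lambda = 4.15656e-08 m
lambda = 41.57 nm

41.57


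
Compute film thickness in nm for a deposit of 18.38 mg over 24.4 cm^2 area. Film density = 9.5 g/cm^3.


Convert: m = 18.38 mg = 1.8380e-05 kg, A = 24.4 cm^2 = 2.4400e-03 m^2, rho = 9.5 g/cm^3 = 9500 kg/m^3
t = m / (A * rho)
t = 1.8380e-05 / (2.4400e-03 * 9500)
t = 7.9292e-07 m = 792.9 nm

792.9


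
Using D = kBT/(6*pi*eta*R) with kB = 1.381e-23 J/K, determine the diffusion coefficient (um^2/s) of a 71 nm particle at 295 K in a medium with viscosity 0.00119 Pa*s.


Radius R = 71/2 = 35.5 nm = 3.55e-08 m
D = kB*T / (6*pi*eta*R)
D = 1.381e-23 * 295 / (6 * pi * 0.00119 * 3.55e-08)
D = 5.1161e-12 m^2/s = 5.116 um^2/s

5.116


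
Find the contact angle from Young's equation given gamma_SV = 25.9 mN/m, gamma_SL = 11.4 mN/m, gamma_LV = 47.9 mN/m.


cos(theta) = (gamma_SV - gamma_SL) / gamma_LV
cos(theta) = (25.9 - 11.4) / 47.9
cos(theta) = 0.302714
theta = arccos(0.302714) = 72.38 degrees

72.38


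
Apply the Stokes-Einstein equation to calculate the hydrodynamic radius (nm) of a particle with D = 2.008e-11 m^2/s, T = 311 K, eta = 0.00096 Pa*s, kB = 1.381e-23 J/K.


Stokes-Einstein: R = kB*T / (6*pi*eta*D)
R = 1.381e-23 * 311 / (6 * pi * 0.00096 * 2.008e-11)
R = 1.182e-08 m = 11.82 nm

11.82


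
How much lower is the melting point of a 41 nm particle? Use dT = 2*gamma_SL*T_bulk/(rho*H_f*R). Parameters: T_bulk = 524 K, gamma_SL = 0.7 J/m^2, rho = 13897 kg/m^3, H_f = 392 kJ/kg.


Radius R = 41/2 = 20.5 nm = 2.05e-08 m
Convert H_f = 392 kJ/kg = 392000 J/kg
dT = 2 * gamma_SL * T_bulk / (rho * H_f * R)
dT = 2 * 0.7 * 524 / (13897 * 392000 * 2.05e-08)
dT = 6.6 K

6.6


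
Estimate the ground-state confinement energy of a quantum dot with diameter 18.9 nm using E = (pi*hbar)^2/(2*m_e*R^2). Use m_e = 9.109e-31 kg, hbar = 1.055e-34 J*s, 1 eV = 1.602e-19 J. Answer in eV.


Radius R = 18.9/2 = 9.45 nm = 9.45e-09 m
E = (pi * 1.055e-34)^2 / (2 * 9.109e-31 * (9.45e-09)^2)
E(J) = 6.75212e-22
E = E(J) / 1.602e-19 = 0.0042 eV

0.0042


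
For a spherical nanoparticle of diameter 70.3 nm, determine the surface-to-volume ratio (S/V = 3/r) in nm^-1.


Radius r = 70.3/2 = 35.15 nm
S/V = 3 / r = 3 / 35.15
S/V = 0.0853 nm^-1

0.0853


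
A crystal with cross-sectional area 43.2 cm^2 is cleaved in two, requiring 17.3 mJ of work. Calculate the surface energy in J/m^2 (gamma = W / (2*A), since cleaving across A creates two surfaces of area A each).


Convert: A = 43.2 cm^2 = 0.00432 m^2, W = 17.3 mJ = 0.0173 J
Cleaving exposes two faces of area A, so total new surface = 2*A and gamma = W / (2*A)
gamma = 0.0173 / (2 * 0.00432)
gamma = 2.002 J/m^2

2.002


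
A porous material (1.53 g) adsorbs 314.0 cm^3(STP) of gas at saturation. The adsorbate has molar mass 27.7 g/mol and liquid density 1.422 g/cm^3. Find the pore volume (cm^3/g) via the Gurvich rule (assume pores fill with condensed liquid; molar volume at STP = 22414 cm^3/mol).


Moles adsorbed n = V_ads / 22414 = 314.0 / 22414 = 1.400910e-02 mol
Liquid volume V_liq = n * M / rho_liq = 1.400910e-02 * 27.7 / 1.422 = 0.27289 cm^3
Specific pore volume V_pore = V_liq / m_sample = 0.27289 / 1.53
V_pore = 0.1784 cm^3/g

0.1784


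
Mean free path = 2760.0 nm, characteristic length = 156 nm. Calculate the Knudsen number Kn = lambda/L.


Knudsen number Kn = lambda / L
Kn = 2760.0 / 156
Kn = 17.6923

17.6923


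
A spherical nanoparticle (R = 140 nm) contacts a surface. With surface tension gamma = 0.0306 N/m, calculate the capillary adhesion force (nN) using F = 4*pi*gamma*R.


Convert radius: R = 140 nm = 1.4e-07 m
F = 4 * pi * gamma * R
F = 4 * pi * 0.0306 * 1.4e-07
F = 5.38343e-08 N = 53.8343 nN

53.8343


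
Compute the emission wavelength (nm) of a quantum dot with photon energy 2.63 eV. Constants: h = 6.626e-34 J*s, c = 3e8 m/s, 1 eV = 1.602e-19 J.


Convert energy: E = 2.63 eV = 2.63 * 1.602e-19 = 4.21326e-19 J
lambda = h*c / E = 6.626e-34 * 3e8 / 4.21326e-19
lambda = 4.71796e-07 m = 471.8 nm

471.8


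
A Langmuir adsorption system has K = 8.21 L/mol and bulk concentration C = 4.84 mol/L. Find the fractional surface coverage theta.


Langmuir isotherm: theta = K*C / (1 + K*C)
K*C = 8.21 * 4.84 = 39.7364
theta = 39.7364 / (1 + 39.7364) = 39.7364 / 40.7364
theta = 0.9755

0.9755


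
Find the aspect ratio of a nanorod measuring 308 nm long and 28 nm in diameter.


Aspect ratio AR = length / diameter
AR = 308 / 28
AR = 11.0

11.0


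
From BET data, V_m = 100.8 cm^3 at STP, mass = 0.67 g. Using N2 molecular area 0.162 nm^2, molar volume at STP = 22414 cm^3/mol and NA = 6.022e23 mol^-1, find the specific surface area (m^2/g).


Number of moles in monolayer = V_m / 22414 = 100.8 / 22414 = 0.00449719
Number of molecules = moles * NA = 0.00449719 * 6.022e23
SA = molecules * sigma / mass
SA = (100.8 / 22414) * 6.022e23 * 0.162e-18 / 0.67
SA = 654.8 m^2/g

654.8


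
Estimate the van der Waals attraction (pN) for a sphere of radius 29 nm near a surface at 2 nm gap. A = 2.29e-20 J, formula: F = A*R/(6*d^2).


Convert to SI: R = 29 nm = 2.9e-08 m, d = 2 nm = 2e-09 m
F = A * R / (6 * d^2)
F = 2.29e-20 * 2.9e-08 / (6 * (2e-09)^2)
F = 2.76708e-11 N = 27.671 pN

27.671


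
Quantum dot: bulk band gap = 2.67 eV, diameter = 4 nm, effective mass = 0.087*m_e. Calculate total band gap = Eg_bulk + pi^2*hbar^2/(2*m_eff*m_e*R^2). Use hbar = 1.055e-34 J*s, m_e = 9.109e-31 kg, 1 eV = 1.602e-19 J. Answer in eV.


Radius R = 4/2 nm = 2e-09 m
Confinement energy dE = pi^2 * hbar^2 / (2 * m_eff * m_e * R^2)
dE = pi^2 * (1.055e-34)^2 / (2 * 0.087 * 9.109e-31 * (2e-09)^2) J, divided by 1.602e-19 J/eV
dE = 1.0816 eV
Total band gap = E_g(bulk) + dE = 2.67 + 1.0816 = 3.7516 eV

3.7516


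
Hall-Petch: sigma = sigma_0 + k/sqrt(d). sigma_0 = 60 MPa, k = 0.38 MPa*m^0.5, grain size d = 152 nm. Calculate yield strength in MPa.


d = 152 nm = 1.52e-07 m
sqrt(d) = 0.0003898718
Hall-Petch contribution = k / sqrt(d) = 0.38 / 0.0003898718 = 974.7 MPa
sigma = sigma_0 + k/sqrt(d) = 60 + 974.7 = 1034.7 MPa

1034.7
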